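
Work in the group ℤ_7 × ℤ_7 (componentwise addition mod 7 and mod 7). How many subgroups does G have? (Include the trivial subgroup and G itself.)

10

|G| = 49, so by Lagrange every subgroup order divides 49. Divisors: 1, 7, 49.
Subgroups by order — order 1: 1; order 7: 8; order 49: 1.
Total: 1 + 8 + 1 = 10.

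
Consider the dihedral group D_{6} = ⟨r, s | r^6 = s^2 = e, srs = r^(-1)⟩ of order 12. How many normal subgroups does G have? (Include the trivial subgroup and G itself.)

7

G has 16 subgroups. Checking conjugation-invariance by order — order 1: 1/1 normal; order 2: 1/7 normal; order 3: 1/1 normal; order 4: 0/3 normal; order 6: 3/3 normal; order 12: 1/1 normal.
Total normal subgroups: 7.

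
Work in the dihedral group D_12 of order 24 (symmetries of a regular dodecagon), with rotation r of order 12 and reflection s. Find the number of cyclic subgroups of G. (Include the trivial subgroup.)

18

Each element a generates a cyclic subgroup ⟨a⟩; distinct elements may generate the same one (a cyclic group of order d has φ(d) generators).
Cyclic subgroups by order — order 1: 1; order 2: 13; order 3: 1; order 4: 1; order 6: 1; order 12: 1.
Total: 18.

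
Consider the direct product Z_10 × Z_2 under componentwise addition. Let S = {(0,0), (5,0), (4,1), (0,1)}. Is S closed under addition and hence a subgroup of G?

(4,1) ∈ S but its inverse (6,1) ∉ S, so S is not a subgroup.

No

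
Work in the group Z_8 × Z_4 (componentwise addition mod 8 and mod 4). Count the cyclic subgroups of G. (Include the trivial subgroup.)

Each element a generates a cyclic subgroup ⟨a⟩; distinct elements may generate the same one (a cyclic group of order d has φ(d) generators).
Cyclic subgroups by order — order 1: 1; order 2: 3; order 4: 6; order 8: 4.
Total: 14.

14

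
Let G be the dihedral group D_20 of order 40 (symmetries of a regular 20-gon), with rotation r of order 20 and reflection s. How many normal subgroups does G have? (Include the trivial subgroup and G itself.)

9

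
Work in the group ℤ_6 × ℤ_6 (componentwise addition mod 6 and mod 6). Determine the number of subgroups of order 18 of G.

3

|G| = 36 and 18 | 36, so subgroups of order 18 are possible by Lagrange.
The subgroups of order 18 are: {(0,0), (0,1), (0,2), (0,3), (0,4), (0,5), (2,0), (2,1), (2,2), (2,3), (2,4), (2,5), (4,0), (4,1), (4,2), (4,3), (4,4), (4,5)}; {(0,0), (0,2), (0,4), (1,0), (1,2), (1,4), (2,0), (2,2), (2,4), (3,0), (3,2), (3,4), (4,0), (4,2), (4,4), (5,0), (5,2), (5,4)}; {(0,0), (0,2), (0,4), (1,1), (1,3), (1,5), (2,0), (2,2), (2,4), (3,1), (3,3), (3,5), (4,0), (4,2), (4,4), (5,1), (5,3), (5,5)}.
So G has 3 subgroups of order 18.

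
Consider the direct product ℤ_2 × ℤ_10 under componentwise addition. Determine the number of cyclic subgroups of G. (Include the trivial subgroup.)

A cyclic subgroup of order d is generated by each of its φ(d) elements of order d, so the cyclic subgroups of order d number (#elements of order d)/φ(d).
Cyclic subgroups by order — order 1: 1; order 2: 3; order 5: 1; order 10: 3.
Total: 8.

8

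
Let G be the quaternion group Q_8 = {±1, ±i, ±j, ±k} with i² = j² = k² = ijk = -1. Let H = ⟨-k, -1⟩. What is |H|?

|⟨-k⟩| = 4 and |⟨-1⟩| = 2, so |H| is a multiple of lcm(4, 2) = 4 and divides |G| = 8.
Closing under the operation: H = {1, -1, k, -k}, so |H| = 4.

4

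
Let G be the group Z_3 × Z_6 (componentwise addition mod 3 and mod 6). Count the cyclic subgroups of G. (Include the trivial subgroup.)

A cyclic subgroup of order d is generated by each of its φ(d) elements of order d, so the cyclic subgroups of order d number (#elements of order d)/φ(d).
Cyclic subgroups by order — order 1: 1; order 2: 1; order 3: 4; order 6: 4.
Total: 10.

10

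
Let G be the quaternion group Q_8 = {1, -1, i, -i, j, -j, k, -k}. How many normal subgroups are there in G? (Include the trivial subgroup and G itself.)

6

G has 6 subgroups. Checking conjugation-invariance by order — order 1: 1/1 normal; order 2: 1/1 normal; order 4: 3/3 normal; order 8: 1/1 normal.
Total normal subgroups: 6.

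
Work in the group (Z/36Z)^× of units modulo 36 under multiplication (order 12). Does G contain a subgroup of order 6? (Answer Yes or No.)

6 | 12. A subgroup of order 6 is {1, 11, 13, 23, 25, 35}.

Yes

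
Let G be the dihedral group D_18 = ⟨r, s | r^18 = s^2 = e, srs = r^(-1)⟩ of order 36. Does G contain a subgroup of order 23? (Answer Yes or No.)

No

23 does not divide |G| = 36, so by Lagrange no subgroup of order 23 exists.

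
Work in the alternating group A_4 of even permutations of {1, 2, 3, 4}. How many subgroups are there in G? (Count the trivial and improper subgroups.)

10

|G| = 12, so by Lagrange every subgroup order divides 12. Divisors: 1, 2, 3, 4, 6, 12.
Subgroups by order — order 1: 1; order 2: 3; order 3: 4; order 4: 1; order 6: 0; order 12: 1.
Total: 1 + 3 + 4 + 1 + 0 + 1 = 10.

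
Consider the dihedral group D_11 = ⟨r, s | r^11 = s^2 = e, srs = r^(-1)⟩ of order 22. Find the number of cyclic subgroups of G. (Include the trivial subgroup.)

13

A cyclic subgroup of order d is generated by each of its φ(d) elements of order d, so the cyclic subgroups of order d number (#elements of order d)/φ(d).
Cyclic subgroups by order — order 1: 1; order 2: 11; order 11: 1.
Total: 13.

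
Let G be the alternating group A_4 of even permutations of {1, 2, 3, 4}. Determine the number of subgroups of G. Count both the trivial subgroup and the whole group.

10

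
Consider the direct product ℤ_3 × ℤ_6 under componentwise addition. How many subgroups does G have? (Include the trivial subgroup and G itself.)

12

|G| = 18, so by Lagrange every subgroup order divides 18. Divisors: 1, 2, 3, 6, 9, 18.
Subgroups by order — order 1: 1; order 2: 1; order 3: 4; order 6: 4; order 9: 1; order 18: 1.
Total: 1 + 1 + 4 + 4 + 1 + 1 = 12.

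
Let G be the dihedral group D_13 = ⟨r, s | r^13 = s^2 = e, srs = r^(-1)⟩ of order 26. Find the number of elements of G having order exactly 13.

12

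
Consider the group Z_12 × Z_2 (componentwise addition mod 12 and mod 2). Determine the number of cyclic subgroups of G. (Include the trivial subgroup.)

12

Group the elements of G by the cyclic subgroup they generate; each cyclic subgroup of order d accounts for φ(d) elements.
Cyclic subgroups by order — order 1: 1; order 2: 3; order 3: 1; order 4: 2; order 6: 3; order 12: 2.
Total: 12.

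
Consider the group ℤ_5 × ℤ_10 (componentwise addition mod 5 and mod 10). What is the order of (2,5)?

The order of (2,5) in Z_5 × Z_10 is lcm(ord(2) in Z_5, ord(5) in Z_10).
ord(2) = 5 and ord(5) = 2, so |⟨(2,5)⟩| = lcm(5, 2) = 10.

10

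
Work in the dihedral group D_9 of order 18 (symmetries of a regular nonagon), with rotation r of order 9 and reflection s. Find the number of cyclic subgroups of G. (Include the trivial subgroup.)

A cyclic subgroup of order d is generated by each of its φ(d) elements of order d, so the cyclic subgroups of order d number (#elements of order d)/φ(d).
Cyclic subgroups by order — order 1: 1; order 2: 9; order 3: 1; order 9: 1.
Total: 12.

12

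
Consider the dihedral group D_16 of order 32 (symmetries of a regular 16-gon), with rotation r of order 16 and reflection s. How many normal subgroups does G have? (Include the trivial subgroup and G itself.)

8

G has 36 subgroups. Checking conjugation-invariance by order — order 1: 1/1 normal; order 2: 1/17 normal; order 4: 1/9 normal; order 8: 1/5 normal; order 16: 3/3 normal; order 32: 1/1 normal.
Total normal subgroups: 8.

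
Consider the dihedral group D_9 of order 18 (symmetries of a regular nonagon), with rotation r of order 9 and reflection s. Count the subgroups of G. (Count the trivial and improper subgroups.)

16

|G| = 18, so by Lagrange every subgroup order divides 18. Divisors: 1, 2, 3, 6, 9, 18.
Subgroups by order — order 1: 1; order 2: 9; order 3: 1; order 6: 3; order 9: 1; order 18: 1.
Total: 1 + 9 + 1 + 3 + 1 + 1 = 16.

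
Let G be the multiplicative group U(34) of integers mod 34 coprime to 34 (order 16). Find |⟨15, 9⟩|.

8

|⟨15⟩| = 8 and |⟨9⟩| = 8, so |H| is a multiple of lcm(8, 8) = 8 and divides |G| = 16.
Closing under the operation: H = {1, 9, 13, 15, 19, 21, 25, 33}, so |H| = 8.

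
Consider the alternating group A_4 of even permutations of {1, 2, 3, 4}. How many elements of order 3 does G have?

8

The elements of order 3 are: (2 3 4), (2 4 3), (1 2 3), (1 2 4), (1 3 2), (1 3 4), (1 4 2), (1 4 3).
That's 8.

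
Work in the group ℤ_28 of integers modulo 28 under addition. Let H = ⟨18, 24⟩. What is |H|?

|⟨18⟩| = 14 and |⟨24⟩| = 7, so |H| is a multiple of lcm(14, 7) = 14 and divides |G| = 28.
Closing under the operation: H = {0, 2, 4, 6, 8, 10, 12, 14, 16, 18, 20, 22, 24, 26}, so |H| = 14.

14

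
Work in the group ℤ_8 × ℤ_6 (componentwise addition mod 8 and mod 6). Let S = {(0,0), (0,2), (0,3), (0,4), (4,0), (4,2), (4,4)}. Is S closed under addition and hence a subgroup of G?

|S| = 7 does not divide |G| = 48, so by Lagrange S is not a subgroup.

No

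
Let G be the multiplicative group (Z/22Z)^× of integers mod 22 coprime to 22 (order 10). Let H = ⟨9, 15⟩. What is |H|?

|⟨9⟩| = 5 and |⟨15⟩| = 5, so |H| is a multiple of lcm(5, 5) = 5 and divides |G| = 10.
Closing under the operation: H = {1, 3, 5, 9, 15}, so |H| = 5.

5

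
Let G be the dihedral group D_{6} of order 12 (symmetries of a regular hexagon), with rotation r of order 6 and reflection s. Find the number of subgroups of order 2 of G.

|G| = 12 and 2 | 12, so subgroups of order 2 are possible by Lagrange.
The subgroups of order 2 are: {e, r^2s}; {e, r^3}; {e, r^3s}; {e, r^4s}; … (7 in all).
So G has 7 subgroups of order 2.

7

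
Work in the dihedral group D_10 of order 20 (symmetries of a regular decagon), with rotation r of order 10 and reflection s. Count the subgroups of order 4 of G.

|G| = 20 and 4 | 20, so subgroups of order 4 are possible by Lagrange.
The subgroups of order 4 are: {e, r^5, r^2s, r^7s}; {e, r^5, r^3s, r^8s}; {e, r^5, r^4s, r^9s}; {e, r^5, s, r^5s}; … (5 in all).
So G has 5 subgroups of order 4.

5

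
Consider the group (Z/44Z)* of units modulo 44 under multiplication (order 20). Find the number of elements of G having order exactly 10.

12

Enumerating element orders in G gives 12 elements of order 10.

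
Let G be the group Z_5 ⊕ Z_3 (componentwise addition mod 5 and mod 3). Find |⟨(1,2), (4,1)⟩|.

15

|⟨(1,2)⟩| = 15 and |⟨(4,1)⟩| = 15, so |H| is a multiple of lcm(15, 15) = 15 and divides |G| = 15.
Closing {(1,2), (4,1)} under the group operation gives all of G, so |H| = 15.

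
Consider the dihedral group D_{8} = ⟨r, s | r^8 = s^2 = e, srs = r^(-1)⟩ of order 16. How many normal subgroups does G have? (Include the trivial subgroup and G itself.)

G has 19 subgroups. Checking conjugation-invariance by order — order 1: 1/1 normal; order 2: 1/9 normal; order 4: 1/5 normal; order 8: 3/3 normal; order 16: 1/1 normal.
Total normal subgroups: 7.

7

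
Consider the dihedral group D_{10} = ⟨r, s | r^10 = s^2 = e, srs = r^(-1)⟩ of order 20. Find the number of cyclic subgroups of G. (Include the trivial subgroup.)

14

A cyclic subgroup of order d is generated by each of its φ(d) elements of order d, so the cyclic subgroups of order d number (#elements of order d)/φ(d).
Cyclic subgroups by order — order 1: 1; order 2: 11; order 5: 1; order 10: 1.
Total: 14.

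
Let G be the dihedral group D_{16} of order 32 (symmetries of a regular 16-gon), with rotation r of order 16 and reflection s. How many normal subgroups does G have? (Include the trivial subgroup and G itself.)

8

G has 36 subgroups. Checking conjugation-invariance by order — order 1: 1/1 normal; order 2: 1/17 normal; order 4: 1/9 normal; order 8: 1/5 normal; order 16: 3/3 normal; order 32: 1/1 normal.
Total normal subgroups: 8.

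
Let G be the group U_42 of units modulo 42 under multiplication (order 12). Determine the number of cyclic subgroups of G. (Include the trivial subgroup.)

A cyclic subgroup of order d is generated by each of its φ(d) elements of order d, so the cyclic subgroups of order d number (#elements of order d)/φ(d).
Cyclic subgroups by order — order 1: 1; order 2: 3; order 3: 1; order 6: 3.
Total: 8.

8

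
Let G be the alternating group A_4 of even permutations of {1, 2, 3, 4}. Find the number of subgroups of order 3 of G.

4

|G| = 12 and 3 | 12, so subgroups of order 3 are possible by Lagrange.
The subgroups of order 3 are: {e, (1 2 3), (1 3 2)}; {e, (1 2 4), (1 4 2)}; {e, (1 3 4), (1 4 3)}; {e, (2 3 4), (2 4 3)}.
So G has 4 subgroups of order 3.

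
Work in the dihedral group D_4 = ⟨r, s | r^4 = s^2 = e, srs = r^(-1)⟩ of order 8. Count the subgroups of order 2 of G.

|G| = 8 and 2 | 8, so subgroups of order 2 are possible by Lagrange.
The subgroups of order 2 are: {e, r^2}; {e, r^2s}; {e, r^3s}; {e, rs}; … (5 in all).
So G has 5 subgroups of order 2.

5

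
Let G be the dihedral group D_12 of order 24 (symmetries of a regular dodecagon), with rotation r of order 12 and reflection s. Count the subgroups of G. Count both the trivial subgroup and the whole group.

34

|G| = 24, so by Lagrange every subgroup order divides 24. Divisors: 1, 2, 3, 4, 6, 8, 12, 24.
Subgroups by order — order 1: 1; order 2: 13; order 3: 1; order 4: 7; order 6: 5; order 8: 3; order 12: 3; order 24: 1.
Total: 1 + 13 + 1 + 7 + 5 + 3 + 3 + 1 = 34.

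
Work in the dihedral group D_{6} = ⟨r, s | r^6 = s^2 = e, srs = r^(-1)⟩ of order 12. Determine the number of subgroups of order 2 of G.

|G| = 12 and 2 | 12, so subgroups of order 2 are possible by Lagrange.
The subgroups of order 2 are: {e, r^2s}; {e, r^3}; {e, r^3s}; {e, r^4s}; … (7 in all).
So G has 7 subgroups of order 2.

7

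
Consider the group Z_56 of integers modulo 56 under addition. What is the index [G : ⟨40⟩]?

|⟨40⟩| = 7 and |G| = 56.
By Lagrange, [G : H] = |G|/|H| = 56/7 = 8.

8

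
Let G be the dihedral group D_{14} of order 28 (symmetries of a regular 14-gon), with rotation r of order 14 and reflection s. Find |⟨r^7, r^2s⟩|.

4

|⟨r^7⟩| = 2 and |⟨r^2s⟩| = 2, so |H| is a multiple of lcm(2, 2) = 2 and divides |G| = 28.
Closing under the operation: H = {e, r^7, r^2s, r^9s}, so |H| = 4.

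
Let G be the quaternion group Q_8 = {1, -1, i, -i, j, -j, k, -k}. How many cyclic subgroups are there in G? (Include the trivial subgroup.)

A cyclic subgroup of order d is generated by each of its φ(d) elements of order d, so the cyclic subgroups of order d number (#elements of order d)/φ(d).
Cyclic subgroups by order — order 1: 1; order 2: 1; order 4: 3.
Total: 5.

5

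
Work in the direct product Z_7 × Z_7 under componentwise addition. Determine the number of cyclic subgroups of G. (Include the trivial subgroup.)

9

Group the elements of G by the cyclic subgroup they generate; each cyclic subgroup of order d accounts for φ(d) elements.
Cyclic subgroups by order — order 1: 1; order 7: 8.
Total: 9.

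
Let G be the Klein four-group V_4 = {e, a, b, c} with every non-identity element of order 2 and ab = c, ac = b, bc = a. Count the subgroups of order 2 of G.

3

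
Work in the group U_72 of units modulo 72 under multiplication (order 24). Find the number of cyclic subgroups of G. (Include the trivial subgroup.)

Each element a generates a cyclic subgroup ⟨a⟩; distinct elements may generate the same one (a cyclic group of order d has φ(d) generators).
Cyclic subgroups by order — order 1: 1; order 2: 7; order 3: 1; order 6: 7.
Total: 16.

16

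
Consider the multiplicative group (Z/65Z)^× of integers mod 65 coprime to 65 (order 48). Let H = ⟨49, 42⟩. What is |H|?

|⟨49⟩| = 6 and |⟨42⟩| = 12, so |H| is a multiple of lcm(6, 12) = 12 and divides |G| = 48.
Closing under the operation: H = {1, 3, 4, 9, 12, 14, 16, 17, 22, 23, 27, 29, 36, 38, 42, 43, 48, 49, 51, 53, 56, 61, 62, 64}, so |H| = 24.

24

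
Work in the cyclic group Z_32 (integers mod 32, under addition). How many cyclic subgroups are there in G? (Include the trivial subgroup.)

6

Each element a generates a cyclic subgroup ⟨a⟩; distinct elements may generate the same one (a cyclic group of order d has φ(d) generators).
Cyclic subgroups by order — order 1: 1; order 2: 1; order 4: 1; order 8: 1; order 16: 1; order 32: 1.
Total: 6.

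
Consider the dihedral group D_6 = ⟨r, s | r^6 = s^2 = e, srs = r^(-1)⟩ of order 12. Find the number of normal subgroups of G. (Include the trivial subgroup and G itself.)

G has 16 subgroups. Checking conjugation-invariance by order — order 1: 1/1 normal; order 2: 1/7 normal; order 3: 1/1 normal; order 4: 0/3 normal; order 6: 3/3 normal; order 12: 1/1 normal.
Total normal subgroups: 7.

7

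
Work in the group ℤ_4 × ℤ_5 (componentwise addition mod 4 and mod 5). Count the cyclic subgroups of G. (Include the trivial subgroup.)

A cyclic subgroup of order d is generated by each of its φ(d) elements of order d, so the cyclic subgroups of order d number (#elements of order d)/φ(d).
Cyclic subgroups by order — order 1: 1; order 2: 1; order 4: 1; order 5: 1; order 10: 1; order 20: 1.
Total: 6.

6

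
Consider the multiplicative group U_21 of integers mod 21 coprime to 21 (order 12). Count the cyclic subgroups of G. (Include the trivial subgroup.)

8

Each element a generates a cyclic subgroup ⟨a⟩; distinct elements may generate the same one (a cyclic group of order d has φ(d) generators).
Cyclic subgroups by order — order 1: 1; order 2: 3; order 3: 1; order 6: 3.
Total: 8.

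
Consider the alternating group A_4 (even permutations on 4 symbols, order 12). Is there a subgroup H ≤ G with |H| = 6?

No

6 | 12, so Lagrange does not rule it out; but checking all subgroups of G, none has order 6.
(A_4 is the standard example that the converse of Lagrange fails.)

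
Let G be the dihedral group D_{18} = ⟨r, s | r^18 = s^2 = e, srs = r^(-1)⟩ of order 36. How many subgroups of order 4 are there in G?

9

|G| = 36 and 4 | 36, so subgroups of order 4 are possible by Lagrange.
The subgroups of order 4 are: {e, r^9, rs, r^10s}; {e, r^9, r^2s, r^11s}; {e, r^9, r^3s, r^12s}; {e, r^9, r^4s, r^13s}; … (9 in all).
So G has 9 subgroups of order 4.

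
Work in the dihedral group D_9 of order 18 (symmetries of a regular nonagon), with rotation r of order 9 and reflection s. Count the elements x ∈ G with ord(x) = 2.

Enumerating element orders in G gives 9 elements of order 2.

9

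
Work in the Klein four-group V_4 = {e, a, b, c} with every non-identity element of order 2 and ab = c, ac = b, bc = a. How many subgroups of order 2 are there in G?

|G| = 4 and 2 | 4, so subgroups of order 2 are possible by Lagrange.
The subgroups of order 2 are: {e, a}; {e, b}; {e, c}.
So G has 3 subgroups of order 2.

3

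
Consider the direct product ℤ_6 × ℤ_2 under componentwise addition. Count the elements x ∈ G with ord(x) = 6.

An element (a,b) has order lcm(ord(a), ord(b)); count pairs with lcm equal to 6.
Enumerating gives 6 such elements.

6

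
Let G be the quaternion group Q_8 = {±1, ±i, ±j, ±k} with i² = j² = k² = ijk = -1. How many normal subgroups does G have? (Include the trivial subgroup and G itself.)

6

G has 6 subgroups. Checking conjugation-invariance by order — order 1: 1/1 normal; order 2: 1/1 normal; order 4: 3/3 normal; order 8: 1/1 normal.
Total normal subgroups: 6.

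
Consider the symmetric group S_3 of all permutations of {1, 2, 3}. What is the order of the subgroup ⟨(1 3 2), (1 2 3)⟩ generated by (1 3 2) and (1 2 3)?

3

|⟨(1 3 2)⟩| = 3 and |⟨(1 2 3)⟩| = 3, so |H| is a multiple of lcm(3, 3) = 3 and divides |G| = 6.
Closing under the operation: H = {e, (1 2 3), (1 3 2)}, so |H| = 3.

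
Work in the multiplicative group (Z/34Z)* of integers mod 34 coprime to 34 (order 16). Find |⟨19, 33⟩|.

8

|⟨19⟩| = 8 and |⟨33⟩| = 2, so |H| is a multiple of lcm(8, 2) = 8 and divides |G| = 16.
Closing under the operation: H = {1, 9, 13, 15, 19, 21, 25, 33}, so |H| = 8.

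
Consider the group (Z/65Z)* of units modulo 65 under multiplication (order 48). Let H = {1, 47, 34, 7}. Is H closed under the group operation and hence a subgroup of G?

34 ∈ H but its inverse 44 ∉ H, so H is not a subgroup.

No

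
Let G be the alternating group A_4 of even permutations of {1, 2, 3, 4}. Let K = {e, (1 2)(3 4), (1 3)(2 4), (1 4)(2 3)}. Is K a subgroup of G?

Yes

|K| = 4 divides |G| = 12, consistent with Lagrange.
K contains the identity, every element's inverse is in K, and K is closed under ∘: it is a subgroup.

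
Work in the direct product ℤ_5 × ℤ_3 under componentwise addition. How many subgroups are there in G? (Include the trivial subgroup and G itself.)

|G| = 15, so by Lagrange every subgroup order divides 15. Divisors: 1, 3, 5, 15.
Subgroups by order — order 1: 1; order 3: 1; order 5: 1; order 15: 1.
Total: 1 + 1 + 1 + 1 = 4.

4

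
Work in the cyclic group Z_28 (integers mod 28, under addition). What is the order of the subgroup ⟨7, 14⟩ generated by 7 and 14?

|⟨7⟩| = 4 and |⟨14⟩| = 2, so |H| is a multiple of lcm(4, 2) = 4 and divides |G| = 28.
Closing under the operation: H = {0, 7, 14, 21}, so |H| = 4.

4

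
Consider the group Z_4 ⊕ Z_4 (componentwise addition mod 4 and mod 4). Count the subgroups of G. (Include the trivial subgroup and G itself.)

15

|G| = 16, so by Lagrange every subgroup order divides 16. Divisors: 1, 2, 4, 8, 16.
Subgroups by order — order 1: 1; order 2: 3; order 4: 7; order 8: 3; order 16: 1.
Total: 1 + 3 + 7 + 3 + 1 = 15.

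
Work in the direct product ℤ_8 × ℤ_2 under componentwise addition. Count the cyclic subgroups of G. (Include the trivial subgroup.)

A cyclic subgroup of order d is generated by each of its φ(d) elements of order d, so the cyclic subgroups of order d number (#elements of order d)/φ(d).
Cyclic subgroups by order — order 1: 1; order 2: 3; order 4: 2; order 8: 2.
Total: 8.

8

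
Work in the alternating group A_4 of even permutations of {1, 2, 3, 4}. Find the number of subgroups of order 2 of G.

|G| = 12 and 2 | 12, so subgroups of order 2 are possible by Lagrange.
The subgroups of order 2 are: {e, (1 2)(3 4)}; {e, (1 3)(2 4)}; {e, (1 4)(2 3)}.
So G has 3 subgroups of order 2.

3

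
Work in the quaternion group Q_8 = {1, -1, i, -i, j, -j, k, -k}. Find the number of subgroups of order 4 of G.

3

|G| = 8 and 4 | 8, so subgroups of order 4 are possible by Lagrange.
The subgroups of order 4 are: {1, -1, i, -i}; {1, -1, j, -j}; {1, -1, k, -k}.
So G has 3 subgroups of order 4.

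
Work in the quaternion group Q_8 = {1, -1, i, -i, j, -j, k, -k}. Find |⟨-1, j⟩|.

4

|⟨-1⟩| = 2 and |⟨j⟩| = 4, so |H| is a multiple of lcm(2, 4) = 4 and divides |G| = 8.
Closing under the operation: H = {1, -1, j, -j}, so |H| = 4.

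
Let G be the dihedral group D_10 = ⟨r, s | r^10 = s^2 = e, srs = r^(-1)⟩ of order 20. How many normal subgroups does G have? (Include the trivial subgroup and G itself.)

7

G has 22 subgroups. Checking conjugation-invariance by order — order 1: 1/1 normal; order 2: 1/11 normal; order 4: 0/5 normal; order 5: 1/1 normal; order 10: 3/3 normal; order 20: 1/1 normal.
Total normal subgroups: 7.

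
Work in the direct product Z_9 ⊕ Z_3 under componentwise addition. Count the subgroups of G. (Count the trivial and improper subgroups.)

10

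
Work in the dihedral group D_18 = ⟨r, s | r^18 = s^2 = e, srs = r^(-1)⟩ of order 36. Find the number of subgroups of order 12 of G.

3

|G| = 36 and 12 | 36, so subgroups of order 12 are possible by Lagrange.
The subgroups of order 12 are: {e, r^3, r^6, r^9, r^12, r^15, rs, r^4s, r^7s, r^10s, r^13s, r^16s}; {e, r^3, r^6, r^9, r^12, r^15, r^2s, r^5s, r^8s, r^11s, r^14s, r^17s}; {e, r^3, r^6, r^9, r^12, r^15, s, r^3s, r^6s, r^9s, r^12s, r^15s}.
So G has 3 subgroups of order 12.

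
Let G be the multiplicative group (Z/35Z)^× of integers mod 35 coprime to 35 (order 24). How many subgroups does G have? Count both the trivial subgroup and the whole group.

|G| = 24, so by Lagrange every subgroup order divides 24. Divisors: 1, 2, 3, 4, 6, 8, 12, 24.
Subgroups by order — order 1: 1; order 2: 3; order 3: 1; order 4: 3; order 6: 3; order 8: 1; order 12: 3; order 24: 1.
Total: 1 + 3 + 1 + 3 + 3 + 1 + 3 + 1 = 16.

16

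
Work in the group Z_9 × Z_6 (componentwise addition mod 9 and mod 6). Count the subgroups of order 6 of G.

4

|G| = 54 and 6 | 54, so subgroups of order 6 are possible by Lagrange.
The subgroups of order 6 are: {(0,0), (0,1), (0,2), (0,3), (0,4), (0,5)}; {(0,0), (0,3), (3,0), (3,3), (6,0), (6,3)}; {(0,0), (0,3), (3,1), (3,4), (6,2), (6,5)}; {(0,0), (0,3), (3,2), (3,5), (6,1), (6,4)}.
So G has 4 subgroups of order 6.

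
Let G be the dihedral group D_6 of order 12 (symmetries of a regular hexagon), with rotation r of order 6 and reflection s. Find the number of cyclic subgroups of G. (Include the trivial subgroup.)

A cyclic subgroup of order d is generated by each of its φ(d) elements of order d, so the cyclic subgroups of order d number (#elements of order d)/φ(d).
Cyclic subgroups by order — order 1: 1; order 2: 7; order 3: 1; order 6: 1.
Total: 10.

10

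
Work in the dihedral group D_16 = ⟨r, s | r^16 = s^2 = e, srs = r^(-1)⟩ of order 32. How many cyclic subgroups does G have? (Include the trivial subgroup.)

Group the elements of G by the cyclic subgroup they generate; each cyclic subgroup of order d accounts for φ(d) elements.
Cyclic subgroups by order — order 1: 1; order 2: 17; order 4: 1; order 8: 1; order 16: 1.
Total: 21.

21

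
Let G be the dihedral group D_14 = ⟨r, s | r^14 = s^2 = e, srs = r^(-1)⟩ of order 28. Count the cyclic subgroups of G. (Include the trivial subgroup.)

18

A cyclic subgroup of order d is generated by each of its φ(d) elements of order d, so the cyclic subgroups of order d number (#elements of order d)/φ(d).
Cyclic subgroups by order — order 1: 1; order 2: 15; order 7: 1; order 14: 1.
Total: 18.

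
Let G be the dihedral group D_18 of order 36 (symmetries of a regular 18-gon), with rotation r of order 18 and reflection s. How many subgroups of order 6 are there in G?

|G| = 36 and 6 | 36, so subgroups of order 6 are possible by Lagrange.
The subgroups of order 6 are: {e, r^6, r^12, r^4s, r^10s, r^16s}; {e, r^6, r^12, r^5s, r^11s, r^17s}; {e, r^6, r^12, s, r^6s, r^12s}; {e, r^6, r^12, rs, r^7s, r^13s}; … (7 in all).
So G has 7 subgroups of order 6.

7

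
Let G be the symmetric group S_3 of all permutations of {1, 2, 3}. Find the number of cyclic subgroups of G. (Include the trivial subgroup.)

5

A cyclic subgroup of order d is generated by each of its φ(d) elements of order d, so the cyclic subgroups of order d number (#elements of order d)/φ(d).
Cyclic subgroups by order — order 1: 1; order 2: 3; order 3: 1.
Total: 5.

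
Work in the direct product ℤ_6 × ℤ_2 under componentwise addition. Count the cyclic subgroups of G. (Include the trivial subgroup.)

8

Group the elements of G by the cyclic subgroup they generate; each cyclic subgroup of order d accounts for φ(d) elements.
Cyclic subgroups by order — order 1: 1; order 2: 3; order 3: 1; order 6: 3.
Total: 8.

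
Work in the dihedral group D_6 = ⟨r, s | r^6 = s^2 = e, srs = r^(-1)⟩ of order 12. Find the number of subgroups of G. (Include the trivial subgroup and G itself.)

|G| = 12, so by Lagrange every subgroup order divides 12. Divisors: 1, 2, 3, 4, 6, 12.
Subgroups by order — order 1: 1; order 2: 7; order 3: 1; order 4: 3; order 6: 3; order 12: 1.
Total: 1 + 7 + 1 + 3 + 3 + 1 = 16.

16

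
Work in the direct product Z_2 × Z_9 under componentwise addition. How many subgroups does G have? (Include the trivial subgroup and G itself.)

6

|G| = 18, so by Lagrange every subgroup order divides 18. Divisors: 1, 2, 3, 6, 9, 18.
Subgroups by order — order 1: 1; order 2: 1; order 3: 1; order 6: 1; order 9: 1; order 18: 1.
Total: 1 + 1 + 1 + 1 + 1 + 1 = 6.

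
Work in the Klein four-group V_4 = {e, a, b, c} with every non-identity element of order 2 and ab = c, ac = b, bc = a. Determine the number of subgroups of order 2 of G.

|G| = 4 and 2 | 4, so subgroups of order 2 are possible by Lagrange.
The subgroups of order 2 are: {e, a}; {e, b}; {e, c}.
So G has 3 subgroups of order 2.

3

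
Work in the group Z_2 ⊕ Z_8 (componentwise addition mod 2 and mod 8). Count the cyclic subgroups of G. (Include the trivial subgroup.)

A cyclic subgroup of order d is generated by each of its φ(d) elements of order d, so the cyclic subgroups of order d number (#elements of order d)/φ(d).
Cyclic subgroups by order — order 1: 1; order 2: 3; order 4: 2; order 8: 2.
Total: 8.

8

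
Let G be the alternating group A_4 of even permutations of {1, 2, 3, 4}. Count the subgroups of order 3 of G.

4

|G| = 12 and 3 | 12, so subgroups of order 3 are possible by Lagrange.
The subgroups of order 3 are: {e, (1 2 3), (1 3 2)}; {e, (1 2 4), (1 4 2)}; {e, (1 3 4), (1 4 3)}; {e, (2 3 4), (2 4 3)}.
So G has 4 subgroups of order 3.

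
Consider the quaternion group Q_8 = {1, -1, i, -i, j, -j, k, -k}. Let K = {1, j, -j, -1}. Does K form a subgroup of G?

Yes

|K| = 4 divides |G| = 8, consistent with Lagrange.
K contains the identity, every element's inverse is in K, and K is closed under ·: it is a subgroup.
In fact K = ⟨j⟩.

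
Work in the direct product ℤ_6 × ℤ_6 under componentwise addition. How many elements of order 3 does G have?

An element (a,b) has order lcm(ord(a), ord(b)); count pairs with lcm equal to 3.
Enumerating gives 8 such elements.

8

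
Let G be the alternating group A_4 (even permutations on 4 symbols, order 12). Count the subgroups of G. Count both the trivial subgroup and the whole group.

|G| = 12, so by Lagrange every subgroup order divides 12. Divisors: 1, 2, 3, 4, 6, 12.
Subgroups by order — order 1: 1; order 2: 3; order 3: 4; order 4: 1; order 6: 0; order 12: 1.
Total: 1 + 3 + 4 + 1 + 0 + 1 = 10.

10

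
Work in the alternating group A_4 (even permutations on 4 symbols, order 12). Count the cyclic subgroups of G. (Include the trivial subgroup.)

Group the elements of G by the cyclic subgroup they generate; each cyclic subgroup of order d accounts for φ(d) elements.
Cyclic subgroups by order — order 1: 1; order 2: 3; order 3: 4.
Total: 8.

8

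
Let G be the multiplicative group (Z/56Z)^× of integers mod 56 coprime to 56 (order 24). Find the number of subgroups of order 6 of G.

7

|G| = 24 and 6 | 24, so subgroups of order 6 are possible by Lagrange.
The subgroups of order 6 are: {1, 9, 11, 25, 43, 51}; {1, 5, 9, 13, 25, 45}; {1, 9, 15, 23, 25, 39}; {1, 9, 17, 25, 33, 41}; … (7 in all).
So G has 7 subgroups of order 6.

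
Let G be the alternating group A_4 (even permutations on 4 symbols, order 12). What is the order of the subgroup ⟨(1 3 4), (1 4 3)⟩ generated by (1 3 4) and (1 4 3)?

3

|⟨(1 3 4)⟩| = 3 and |⟨(1 4 3)⟩| = 3, so |H| is a multiple of lcm(3, 3) = 3 and divides |G| = 12.
Closing under the operation: H = {e, (1 3 4), (1 4 3)}, so |H| = 3.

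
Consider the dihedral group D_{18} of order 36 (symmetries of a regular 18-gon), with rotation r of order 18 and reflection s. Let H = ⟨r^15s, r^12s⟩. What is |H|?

|⟨r^15s⟩| = 2 and |⟨r^12s⟩| = 2, so |H| is a multiple of lcm(2, 2) = 2 and divides |G| = 36.
Closing under the operation: H = {e, r^3, r^6, r^9, r^12, r^15, s, r^3s, r^6s, r^9s, r^12s, r^15s}, so |H| = 12.

12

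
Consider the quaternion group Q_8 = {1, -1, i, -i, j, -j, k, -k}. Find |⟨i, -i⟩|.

4

|⟨i⟩| = 4 and |⟨-i⟩| = 4, so |H| is a multiple of lcm(4, 4) = 4 and divides |G| = 8.
Closing under the operation: H = {1, -1, i, -i}, so |H| = 4.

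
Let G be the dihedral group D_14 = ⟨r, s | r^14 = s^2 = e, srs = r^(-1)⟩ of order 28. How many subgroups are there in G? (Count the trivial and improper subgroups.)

28

|G| = 28, so by Lagrange every subgroup order divides 28. Divisors: 1, 2, 4, 7, 14, 28.
Subgroups by order — order 1: 1; order 2: 15; order 4: 7; order 7: 1; order 14: 3; order 28: 1.
Total: 1 + 15 + 7 + 1 + 3 + 1 = 28.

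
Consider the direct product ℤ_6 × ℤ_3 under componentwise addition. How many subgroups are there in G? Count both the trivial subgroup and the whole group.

12

|G| = 18, so by Lagrange every subgroup order divides 18. Divisors: 1, 2, 3, 6, 9, 18.
Subgroups by order — order 1: 1; order 2: 1; order 3: 4; order 6: 4; order 9: 1; order 18: 1.
Total: 1 + 1 + 4 + 4 + 1 + 1 = 12.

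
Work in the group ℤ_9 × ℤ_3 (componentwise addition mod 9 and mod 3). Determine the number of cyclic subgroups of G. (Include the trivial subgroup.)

Group the elements of G by the cyclic subgroup they generate; each cyclic subgroup of order d accounts for φ(d) elements.
Cyclic subgroups by order — order 1: 1; order 3: 4; order 9: 3.
Total: 8.

8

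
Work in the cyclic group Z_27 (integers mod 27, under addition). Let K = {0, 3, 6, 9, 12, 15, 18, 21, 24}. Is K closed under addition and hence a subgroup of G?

Yes

|K| = 9 divides |G| = 27, consistent with Lagrange.
K contains the identity, every element's inverse is in K, and K is closed under +: it is a subgroup.
In fact K = ⟨3⟩.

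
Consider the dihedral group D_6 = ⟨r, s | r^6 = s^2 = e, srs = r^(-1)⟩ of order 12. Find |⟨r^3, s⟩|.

4

|⟨r^3⟩| = 2 and |⟨s⟩| = 2, so |H| is a multiple of lcm(2, 2) = 2 and divides |G| = 12.
Closing under the operation: H = {e, r^3, s, r^3s}, so |H| = 4.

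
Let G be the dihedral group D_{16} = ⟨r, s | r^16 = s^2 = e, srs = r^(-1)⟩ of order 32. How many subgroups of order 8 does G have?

|G| = 32 and 8 | 32, so subgroups of order 8 are possible by Lagrange.
The subgroups of order 8 are: {e, r^2, r^4, r^6, r^8, r^10, r^12, r^14}; {e, r^4, r^8, r^12, r^2s, r^6s, r^10s, r^14s}; {e, r^4, r^8, r^12, r^3s, r^7s, r^11s, r^15s}; {e, r^4, r^8, r^12, s, r^4s, r^8s, r^12s}; … (5 in all).
So G has 5 subgroups of order 8.

5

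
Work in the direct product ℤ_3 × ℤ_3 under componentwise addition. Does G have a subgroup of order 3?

3 | 9. A subgroup of order 3 is {(0,0), (0,1), (0,2)}.

Yes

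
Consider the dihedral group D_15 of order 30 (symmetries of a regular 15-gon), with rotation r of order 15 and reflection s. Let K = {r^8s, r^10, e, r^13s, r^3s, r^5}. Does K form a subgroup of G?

Yes

|K| = 6 divides |G| = 30, consistent with Lagrange.
K contains the identity, every element's inverse is in K, and K is closed under ·: it is a subgroup.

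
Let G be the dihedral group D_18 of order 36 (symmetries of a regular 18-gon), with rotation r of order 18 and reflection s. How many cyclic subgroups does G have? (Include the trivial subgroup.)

Each element a generates a cyclic subgroup ⟨a⟩; distinct elements may generate the same one (a cyclic group of order d has φ(d) generators).
Cyclic subgroups by order — order 1: 1; order 2: 19; order 3: 1; order 6: 1; order 9: 1; order 18: 1.
Total: 24.

24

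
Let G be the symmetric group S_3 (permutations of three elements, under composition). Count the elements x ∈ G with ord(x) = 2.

The elements of order 2 are: (2 3), (1 2), (1 3).
That's 3.

3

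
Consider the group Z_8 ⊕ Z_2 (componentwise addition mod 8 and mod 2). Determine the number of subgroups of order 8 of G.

|G| = 16 and 8 | 16, so subgroups of order 8 are possible by Lagrange.
The subgroups of order 8 are: {(0,0), (0,1), (2,0), (2,1), (4,0), (4,1), (6,0), (6,1)}; {(0,0), (1,0), (2,0), (3,0), (4,0), (5,0), (6,0), (7,0)}; {(0,0), (1,1), (2,0), (3,1), (4,0), (5,1), (6,0), (7,1)}.
So G has 3 subgroups of order 8.

3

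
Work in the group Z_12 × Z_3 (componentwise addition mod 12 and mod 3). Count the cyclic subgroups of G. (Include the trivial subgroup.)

Each element a generates a cyclic subgroup ⟨a⟩; distinct elements may generate the same one (a cyclic group of order d has φ(d) generators).
Cyclic subgroups by order — order 1: 1; order 2: 1; order 3: 4; order 4: 1; order 6: 4; order 12: 4.
Total: 15.

15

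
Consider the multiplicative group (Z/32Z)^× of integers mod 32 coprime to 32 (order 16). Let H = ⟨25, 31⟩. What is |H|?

8

|⟨25⟩| = 4 and |⟨31⟩| = 2, so |H| is a multiple of lcm(4, 2) = 4 and divides |G| = 16.
Closing under the operation: H = {1, 7, 9, 15, 17, 23, 25, 31}, so |H| = 8.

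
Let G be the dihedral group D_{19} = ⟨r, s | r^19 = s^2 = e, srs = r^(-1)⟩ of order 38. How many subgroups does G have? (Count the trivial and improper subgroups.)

22

|G| = 38, so by Lagrange every subgroup order divides 38. Divisors: 1, 2, 19, 38.
Subgroups by order — order 1: 1; order 2: 19; order 19: 1; order 38: 1.
Total: 1 + 19 + 1 + 1 = 22.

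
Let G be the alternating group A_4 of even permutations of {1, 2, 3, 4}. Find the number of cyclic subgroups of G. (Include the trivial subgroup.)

8

A cyclic subgroup of order d is generated by each of its φ(d) elements of order d, so the cyclic subgroups of order d number (#elements of order d)/φ(d).
Cyclic subgroups by order — order 1: 1; order 2: 3; order 3: 4.
Total: 8.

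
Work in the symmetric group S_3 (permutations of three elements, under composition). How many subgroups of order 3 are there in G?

1

|G| = 6 and 3 | 6, so subgroups of order 3 are possible by Lagrange.
The subgroups of order 3 are: {e, (1 2 3), (1 3 2)}.
So G has 1 subgroup of order 3.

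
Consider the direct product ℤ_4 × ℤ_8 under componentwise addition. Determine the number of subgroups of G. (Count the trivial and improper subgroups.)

22

|G| = 32, so by Lagrange every subgroup order divides 32. Divisors: 1, 2, 4, 8, 16, 32.
Subgroups by order — order 1: 1; order 2: 3; order 4: 7; order 8: 7; order 16: 3; order 32: 1.
Total: 1 + 3 + 7 + 7 + 3 + 1 = 22.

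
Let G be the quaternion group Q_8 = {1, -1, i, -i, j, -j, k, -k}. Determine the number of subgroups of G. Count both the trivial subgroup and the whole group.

6

|G| = 8, so by Lagrange every subgroup order divides 8. Divisors: 1, 2, 4, 8.
Subgroups by order — order 1: 1; order 2: 1; order 4: 3; order 8: 1.
Total: 1 + 1 + 3 + 1 = 6.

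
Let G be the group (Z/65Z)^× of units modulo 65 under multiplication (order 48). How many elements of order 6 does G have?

6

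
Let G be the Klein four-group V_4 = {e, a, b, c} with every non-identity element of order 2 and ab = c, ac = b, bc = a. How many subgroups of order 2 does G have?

3

|G| = 4 and 2 | 4, so subgroups of order 2 are possible by Lagrange.
The subgroups of order 2 are: {e, a}; {e, b}; {e, c}.
So G has 3 subgroups of order 2.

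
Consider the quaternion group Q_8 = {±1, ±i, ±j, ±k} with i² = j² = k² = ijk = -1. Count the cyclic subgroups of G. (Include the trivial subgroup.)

A cyclic subgroup of order d is generated by each of its φ(d) elements of order d, so the cyclic subgroups of order d number (#elements of order d)/φ(d).
Cyclic subgroups by order — order 1: 1; order 2: 1; order 4: 3.
Total: 5.

5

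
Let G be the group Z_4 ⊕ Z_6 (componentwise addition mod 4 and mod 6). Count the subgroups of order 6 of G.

3

|G| = 24 and 6 | 24, so subgroups of order 6 are possible by Lagrange.
The subgroups of order 6 are: {(0,0), (0,1), (0,2), (0,3), (0,4), (0,5)}; {(0,0), (0,2), (0,4), (2,0), (2,2), (2,4)}; {(0,0), (0,2), (0,4), (2,1), (2,3), (2,5)}.
So G has 3 subgroups of order 6.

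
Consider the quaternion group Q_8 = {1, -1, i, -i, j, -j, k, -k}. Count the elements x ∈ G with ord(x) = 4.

6

The elements of order 4 are: i, -i, j, -j, k, -k.
That's 6.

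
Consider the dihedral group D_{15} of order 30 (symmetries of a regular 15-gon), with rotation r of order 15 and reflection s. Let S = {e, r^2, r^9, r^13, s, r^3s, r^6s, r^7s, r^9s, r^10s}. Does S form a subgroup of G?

r^9 ∈ S but its inverse r^6 ∉ S, so S is not a subgroup.

No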